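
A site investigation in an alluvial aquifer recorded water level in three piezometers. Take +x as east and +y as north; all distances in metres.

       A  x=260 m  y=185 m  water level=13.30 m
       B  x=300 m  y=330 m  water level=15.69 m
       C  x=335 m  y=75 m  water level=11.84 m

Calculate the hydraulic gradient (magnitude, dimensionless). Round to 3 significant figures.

0.0159

Taking A as reference: B−A = (40, 145, +2.39); C−A = (75, -110, -1.46).
Determinant of the coordinate differences = 40·(-110) − 75·145 = -15275.
∂h/∂x = [(+2.39)·(-110) − (-1.46)·145] / -15275 = +0.003352
∂h/∂y = [40·(-1.46) − 75·(+2.39)] / -15275 = +0.01556
|∇h| = √(0.003352² + 0.01556²) = 0.01592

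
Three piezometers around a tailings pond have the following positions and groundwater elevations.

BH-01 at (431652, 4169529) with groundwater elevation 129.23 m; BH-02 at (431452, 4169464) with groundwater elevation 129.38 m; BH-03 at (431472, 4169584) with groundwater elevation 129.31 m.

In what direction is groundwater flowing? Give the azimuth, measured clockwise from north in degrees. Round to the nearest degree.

051°

Three-point gradient (reference BH-01): Δ to BH-02 = (-200, -65, +0.15), Δ to BH-03 = (-180, 55, +0.08).
∂h/∂x = -0.0005925, ∂h/∂y = -0.0004846 (det = -22700).
Flow direction (−∇h) has components (+0.0005925 E, +0.0004846 N).
Azimuth = atan2(E, N) = atan2(+0.0005925, +0.0004846) = 50.7° ≈ 051°.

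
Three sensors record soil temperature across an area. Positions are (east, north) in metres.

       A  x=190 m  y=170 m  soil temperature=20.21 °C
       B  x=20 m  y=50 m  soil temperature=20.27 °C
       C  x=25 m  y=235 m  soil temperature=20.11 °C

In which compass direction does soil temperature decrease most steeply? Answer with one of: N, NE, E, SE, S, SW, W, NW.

N

Taking A as reference: B−A = (-170, -120, +0.06); C−A = (-165, 65, -0.10).
Determinant of the coordinate differences = (-170)·65 − (-165)·(-120) = -30850.
∂T/∂x = [(+0.06)·65 − (-0.10)·(-120)] / -30850 = +0.0002626
∂T/∂y = [(-170)·(-0.10) − (-165)·(+0.06)] / -30850 = -0.0008720
Steepest decrease is along −∇f = (-0.0002626 E, +0.0008720 N) → north.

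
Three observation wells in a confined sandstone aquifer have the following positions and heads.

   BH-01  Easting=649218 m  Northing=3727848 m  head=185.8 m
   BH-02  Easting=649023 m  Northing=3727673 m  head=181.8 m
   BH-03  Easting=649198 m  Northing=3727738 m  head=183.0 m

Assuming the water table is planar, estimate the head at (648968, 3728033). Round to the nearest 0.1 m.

191.3 m

Three-point gradient (reference BH-01): Δ to BH-02 = (-195, -175, -4.0), Δ to BH-03 = (-20, -110, -2.8).
∂h/∂x = -0.002786, ∂h/∂y = +0.02596 (det = 17950).
h(648968, 3728033) = 185.8 + (-0.002786)·(-250) + (+0.02596)·(185) = 185.8 +0.696 +4.803 = 191.299 m.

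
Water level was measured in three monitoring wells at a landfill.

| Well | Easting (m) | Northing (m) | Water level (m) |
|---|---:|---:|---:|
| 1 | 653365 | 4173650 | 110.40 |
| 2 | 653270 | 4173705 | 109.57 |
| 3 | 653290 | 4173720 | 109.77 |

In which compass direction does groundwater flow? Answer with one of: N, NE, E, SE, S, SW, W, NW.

Differences from 1: to 2 (Δx, Δy, Δh) = (-95, 55, -0.83); to 3 = (-75, 70, -0.63).
Determinant of the coordinate differences = (-95)·70 − (-75)·55 = -2525.
∂h/∂x = [(-0.83)·70 − (-0.63)·55] / -2525 = +0.009287
∂h/∂y = [(-95)·(-0.63) − (-75)·(-0.83)] / -2525 = +0.0009505
Flow = −∇h = (-0.009287 east, -0.0009505 north), which points west.

W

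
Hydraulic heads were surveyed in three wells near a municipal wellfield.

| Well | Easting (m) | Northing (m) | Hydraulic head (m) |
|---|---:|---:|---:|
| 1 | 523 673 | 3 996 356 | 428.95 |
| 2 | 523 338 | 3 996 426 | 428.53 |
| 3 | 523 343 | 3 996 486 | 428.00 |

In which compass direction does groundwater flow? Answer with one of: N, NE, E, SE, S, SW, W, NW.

Differences from 1: to 2 (Δx, Δy, Δh) = (-335, 70, -0.42); to 3 = (-330, 130, -0.95).
Solve a·Δx + b·Δy = Δh: det = (-335)·130 − (-330)·70 = -20450.
∂h/∂x = [(-0.42)·130 − (-0.95)·70] / -20450 = -0.0005819
∂h/∂y = [(-335)·(-0.95) − (-330)·(-0.42)] / -20450 = -0.008785
Flow = −∇h = (+0.0005819 east, +0.008785 north), which points north.

N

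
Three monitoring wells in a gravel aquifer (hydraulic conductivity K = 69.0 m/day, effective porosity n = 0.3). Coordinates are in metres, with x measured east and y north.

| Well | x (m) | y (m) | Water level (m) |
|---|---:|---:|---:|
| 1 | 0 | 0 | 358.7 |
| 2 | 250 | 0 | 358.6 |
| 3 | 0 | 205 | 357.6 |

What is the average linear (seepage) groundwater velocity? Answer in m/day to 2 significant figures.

∂h/∂x = (358.6 − 358.7) / (250 − 0) = -0.0004000
∂h/∂y = (357.6 − 358.7) / (205 − 0) = -0.005366
|∇h| = √(-0.0004000² + -0.005366²) = 0.005381
Seepage velocity v = K·i/n = 69.0 × 0.005381 / 0.3 = 1.238 m/day.

1.2 m/day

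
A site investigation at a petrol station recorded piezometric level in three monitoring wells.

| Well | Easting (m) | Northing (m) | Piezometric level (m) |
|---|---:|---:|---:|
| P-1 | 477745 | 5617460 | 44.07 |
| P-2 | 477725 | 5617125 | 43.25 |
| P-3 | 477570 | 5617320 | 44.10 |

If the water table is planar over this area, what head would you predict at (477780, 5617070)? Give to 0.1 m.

43.0 m

With h = a·x + b·y + c and P-1 as origin, the differences give:
  (-20)·a + (-335)·b = -0.82
  (-175)·a + (-140)·b = +0.03
Eliminate b (×(-140) and ×(-335), subtract): -55825·a = 124.850 → a = ∂h/∂x = -0.002236
Back-substitute: b = ∂h/∂y = +0.002581.
h(477780, 5617070) = 44.07 + (-0.002236)·(35) + (+0.002581)·(-390) = 44.07 -0.078 -1.007 = 42.985 m.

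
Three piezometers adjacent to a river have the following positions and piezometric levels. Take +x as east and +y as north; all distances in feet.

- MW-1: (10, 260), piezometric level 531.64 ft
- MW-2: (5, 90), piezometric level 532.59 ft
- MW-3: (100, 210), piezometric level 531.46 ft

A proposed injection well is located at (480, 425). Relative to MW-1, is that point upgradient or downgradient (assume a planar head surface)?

With h = a·x + b·y + c and MW-1 as origin, the differences give:
  (-5)·a + (-170)·b = +0.95
  90·a + (-50)·b = -0.18
Eliminate b (×(-50) and ×(-170), subtract): 15550·a = -78.100 → a = ∂h/∂x = -0.005023
Back-substitute: b = ∂h/∂y = -0.005441.
Head at (480, 425) = 531.64 + (-0.005023)·(470) + (-0.005441)·(165) = 528.38 ft.
That is lower than the 531.64 ft at MW-1, so the point is downgradient.

downgradient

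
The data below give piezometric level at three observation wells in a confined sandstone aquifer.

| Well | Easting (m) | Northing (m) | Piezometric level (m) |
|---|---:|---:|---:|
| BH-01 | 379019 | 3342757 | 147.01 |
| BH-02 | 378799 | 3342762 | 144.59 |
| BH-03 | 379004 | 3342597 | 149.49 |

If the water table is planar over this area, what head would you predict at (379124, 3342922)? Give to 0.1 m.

145.4 m

Differences from BH-01: to BH-02 (Δx, Δy, Δh) = (-220, 5, -2.42); to BH-03 = (-15, -160, +2.48).
Solve a·Δx + b·Δy = Δh: det = (-220)·(-160) − (-15)·5 = 35275.
∂h/∂x = [(-2.42)·(-160) − (+2.48)·5] / 35275 = +0.01063
∂h/∂y = [(-220)·(+2.48) − (-15)·(-2.42)] / 35275 = -0.01650
h(379124, 3342922) = 147.01 + (+0.01063)·(105) + (-0.01650)·(165) = 147.01 +1.116 -2.722 = 145.404 m.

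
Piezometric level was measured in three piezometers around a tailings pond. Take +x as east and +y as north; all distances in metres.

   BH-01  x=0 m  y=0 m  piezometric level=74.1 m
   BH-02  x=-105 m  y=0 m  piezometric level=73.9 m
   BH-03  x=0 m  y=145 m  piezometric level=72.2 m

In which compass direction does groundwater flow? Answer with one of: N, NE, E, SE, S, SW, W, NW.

∂h/∂x = (73.9 − 74.1) / (-105 − 0) = +0.001905
∂h/∂y = (72.2 − 74.1) / (145 − 0) = -0.01310
Flow = −∇h = (-0.001905 east, +0.01310 north), which points north.

N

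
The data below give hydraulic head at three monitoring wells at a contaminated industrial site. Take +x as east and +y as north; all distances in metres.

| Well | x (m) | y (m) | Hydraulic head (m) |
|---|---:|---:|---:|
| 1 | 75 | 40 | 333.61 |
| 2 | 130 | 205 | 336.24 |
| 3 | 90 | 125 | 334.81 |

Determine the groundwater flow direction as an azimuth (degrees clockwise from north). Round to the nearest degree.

Differences from 1: to 2 (Δx, Δy, Δh) = (55, 165, +2.63); to 3 = (15, 85, +1.20).
Solve a·Δx + b·Δy = Δh: det = 55·85 − 15·165 = 2200.
∂h/∂x = [(+2.63)·85 − (+1.20)·165] / 2200 = +0.01161
∂h/∂y = [55·(+1.20) − 15·(+2.63)] / 2200 = +0.01207
Flow direction (−∇h) has components (-0.01161 E, -0.01207 N).
Azimuth = atan2(E, N) = atan2(-0.01161, -0.01207) = 223.9° ≈ 224°.

224°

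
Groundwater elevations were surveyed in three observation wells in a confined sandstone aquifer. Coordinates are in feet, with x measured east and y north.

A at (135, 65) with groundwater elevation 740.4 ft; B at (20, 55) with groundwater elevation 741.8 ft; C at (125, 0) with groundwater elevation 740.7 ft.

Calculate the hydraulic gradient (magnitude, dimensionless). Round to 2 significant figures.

Three-point gradient (reference A): Δ to B = (-115, -10, +1.4), Δ to C = (-10, -65, +0.3).
∂h/∂x = -0.01193, ∂h/∂y = -0.002780 (det = 7375).
|∇h| = √(-0.01193² + -0.002780²) = 0.01225

0.012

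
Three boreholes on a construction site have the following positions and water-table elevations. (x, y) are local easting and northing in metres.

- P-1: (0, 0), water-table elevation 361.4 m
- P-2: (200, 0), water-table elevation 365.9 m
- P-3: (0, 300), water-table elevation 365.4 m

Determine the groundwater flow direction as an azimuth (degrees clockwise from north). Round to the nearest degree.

∂h/∂x = (365.9 − 361.4) / (200 − 0) = +0.02250
∂h/∂y = (365.4 − 361.4) / (300 − 0) = +0.01333
Flow direction (−∇h) has components (-0.02250 E, -0.01333 N).
Azimuth = atan2(E, N) = atan2(-0.02250, -0.01333) = 239.3° ≈ 239°.

239°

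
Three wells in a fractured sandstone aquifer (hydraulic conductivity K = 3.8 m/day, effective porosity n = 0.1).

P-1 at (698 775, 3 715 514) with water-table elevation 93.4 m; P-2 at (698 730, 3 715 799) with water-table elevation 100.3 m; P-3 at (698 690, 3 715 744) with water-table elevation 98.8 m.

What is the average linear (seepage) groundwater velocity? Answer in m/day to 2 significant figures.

0.95 m/day

With h = a·x + b·y + c and P-1 as origin, the differences give:
  (-45)·a + 285·b = +6.9
  (-85)·a + 230·b = +5.4
Eliminate b (×230 and ×285, subtract): 13875·a = 48.00 → a = ∂h/∂x = +0.003459
Back-substitute: b = ∂h/∂y = +0.02476.
|∇h| = √(0.003459² + 0.02476²) = 0.025
Seepage velocity v = K·i/n = 3.8 × 0.025 / 0.1 = 0.95 m/day.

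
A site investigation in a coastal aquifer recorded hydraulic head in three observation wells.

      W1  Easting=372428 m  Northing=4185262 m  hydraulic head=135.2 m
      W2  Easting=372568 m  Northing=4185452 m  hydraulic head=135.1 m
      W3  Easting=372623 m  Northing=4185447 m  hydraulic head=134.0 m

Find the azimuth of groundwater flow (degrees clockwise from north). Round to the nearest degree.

Three-point gradient (reference W1): Δ to W2 = (140, 190, -0.1), Δ to W3 = (195, 185, -1.2).
∂h/∂x = -0.01879, ∂h/∂y = +0.01332 (det = -11150).
Flow direction (−∇h) has components (+0.01879 E, -0.01332 N).
Azimuth = atan2(E, N) = atan2(+0.01879, -0.01332) = 125.3° ≈ 125°.

125°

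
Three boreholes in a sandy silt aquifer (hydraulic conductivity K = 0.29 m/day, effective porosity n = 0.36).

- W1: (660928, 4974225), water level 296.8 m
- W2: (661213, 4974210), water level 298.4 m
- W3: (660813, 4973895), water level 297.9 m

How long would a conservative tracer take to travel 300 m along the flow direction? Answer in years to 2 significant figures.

140 years

Three-point gradient (reference W1): Δ to W2 = (285, -15, +1.6), Δ to W3 = (-115, -330, +1.1).
∂h/∂x = +0.005341, ∂h/∂y = -0.005194 (det = -95775).
|∇h| = √(0.005341² + -0.005194²) = 0.00745
Seepage velocity v = K·i/n = 0.29 × 0.00745 / 0.36 = 0.006001 m/day.
t = 300 / 0.006001 = 4.999e+04 days = 137 years.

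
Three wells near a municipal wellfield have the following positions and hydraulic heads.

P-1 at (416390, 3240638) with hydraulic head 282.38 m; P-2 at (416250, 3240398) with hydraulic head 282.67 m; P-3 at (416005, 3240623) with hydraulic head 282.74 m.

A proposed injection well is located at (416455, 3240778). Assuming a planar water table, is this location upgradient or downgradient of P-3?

downgradient

With h = a·x + b·y + c and P-1 as origin, the differences give:
  (-140)·a + (-240)·b = +0.29
  (-385)·a + (-15)·b = +0.36
Eliminate b (×(-15) and ×(-240), subtract): -90300·a = 82.050 → a = ∂h/∂x = -0.0009086
Back-substitute: b = ∂h/∂y = -0.0006783.
Head at (416455, 3240778) = 282.38 + (-0.0009086)·(65) + (-0.0006783)·(140) = 282.23 m.
That is lower than the 282.74 m at P-3, so the point is downgradient.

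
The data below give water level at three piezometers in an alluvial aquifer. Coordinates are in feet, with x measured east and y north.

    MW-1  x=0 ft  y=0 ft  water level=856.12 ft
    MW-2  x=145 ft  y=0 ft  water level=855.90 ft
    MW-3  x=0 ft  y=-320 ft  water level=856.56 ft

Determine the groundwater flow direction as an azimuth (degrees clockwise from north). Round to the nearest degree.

048°

∂h/∂x = (855.90 − 856.12) / (145 − 0) = -0.001517
∂h/∂y = (856.56 − 856.12) / (-320 − 0) = -0.001375
Flow direction (−∇h) has components (+0.001517 E, +0.001375 N).
Azimuth = atan2(E, N) = atan2(+0.001517, +0.001375) = 47.8° ≈ 048°.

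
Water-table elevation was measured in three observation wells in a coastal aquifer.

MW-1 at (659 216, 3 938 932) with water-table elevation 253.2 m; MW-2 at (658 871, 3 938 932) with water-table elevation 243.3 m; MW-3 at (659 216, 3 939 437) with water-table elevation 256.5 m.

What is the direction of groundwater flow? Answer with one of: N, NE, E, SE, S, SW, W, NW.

W

∂h/∂x = (243.3 − 253.2) / (658871 − 659216) = +0.02870
∂h/∂y = (256.5 − 253.2) / (3939437 − 3938932) = +0.006535
Flow = −∇h = (-0.02870 east, -0.006535 north), which points west.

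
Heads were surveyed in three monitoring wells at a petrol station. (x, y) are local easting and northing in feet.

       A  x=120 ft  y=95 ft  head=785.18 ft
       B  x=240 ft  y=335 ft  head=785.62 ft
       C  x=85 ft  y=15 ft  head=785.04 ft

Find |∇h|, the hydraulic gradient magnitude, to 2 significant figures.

Differences from A: to B (Δx, Δy, Δh) = (120, 240, +0.44); to C = (-35, -80, -0.14).
Solve a·Δx + b·Δy = Δh: det = 120·(-80) − (-35)·240 = -1200.
∂h/∂x = [(+0.44)·(-80) − (-0.14)·240] / -1200 = +0.001333
∂h/∂y = [120·(-0.14) − (-35)·(+0.44)] / -1200 = +0.001167
|∇h| = √(0.001333² + 0.001167²) = 0.001772

0.0018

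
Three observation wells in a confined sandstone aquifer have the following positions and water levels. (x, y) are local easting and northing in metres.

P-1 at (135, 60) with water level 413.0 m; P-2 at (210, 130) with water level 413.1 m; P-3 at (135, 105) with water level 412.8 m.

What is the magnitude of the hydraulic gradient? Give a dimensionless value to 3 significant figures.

With h = a·x + b·y + c and P-1 as origin, the differences give:
  75·a + 70·b = +0.1
  0·a + 45·b = -0.2
Eliminate b (×45 and ×70, subtract): 3375·a = 18.50 → a = ∂h/∂x = +0.005481
Back-substitute: b = ∂h/∂y = -0.004444.
|∇h| = √(0.005481² + -0.004444²) = 0.007056

0.00706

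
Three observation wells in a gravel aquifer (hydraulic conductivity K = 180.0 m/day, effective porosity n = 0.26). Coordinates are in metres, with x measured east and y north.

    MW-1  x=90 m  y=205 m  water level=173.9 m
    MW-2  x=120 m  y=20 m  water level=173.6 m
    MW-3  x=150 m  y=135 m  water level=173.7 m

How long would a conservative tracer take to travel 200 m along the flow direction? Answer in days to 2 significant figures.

130 days

Taking MW-1 as reference: MW-2−MW-1 = (30, -185, -0.3); MW-3−MW-1 = (60, -70, -0.2).
Solve a·Δx + b·Δy = Δh: det = 30·(-70) − 60·(-185) = 9000.
∂h/∂x = [(-0.3)·(-70) − (-0.2)·(-185)] / 9000 = -0.001778
∂h/∂y = [30·(-0.2) − 60·(-0.3)] / 9000 = +0.001333
|∇h| = √(-0.001778² + 0.001333²) = 0.002222
Seepage velocity v = K·i/n = 180.0 × 0.002222 / 0.26 = 1.538 m/day.
t = 200 / 1.538 = 130 days.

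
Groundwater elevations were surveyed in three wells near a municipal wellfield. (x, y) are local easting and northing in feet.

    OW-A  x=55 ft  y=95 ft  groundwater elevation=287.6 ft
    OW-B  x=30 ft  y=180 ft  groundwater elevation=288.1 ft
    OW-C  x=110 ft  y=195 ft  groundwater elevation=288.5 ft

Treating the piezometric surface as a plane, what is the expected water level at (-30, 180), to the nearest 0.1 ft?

Taking OW-A as reference: OW-B−OW-A = (-25, 85, +0.5); OW-C−OW-A = (55, 100, +0.9).
Determinant of the coordinate differences = (-25)·100 − 55·85 = -7175.
∂h/∂x = [(+0.5)·100 − (+0.9)·85] / -7175 = +0.003693
∂h/∂y = [(-25)·(+0.9) − 55·(+0.5)] / -7175 = +0.006969
h(-30, 180) = 287.6 + (+0.003693)·(-85) + (+0.006969)·(85) = 287.6 -0.314 +0.592 = 287.878 ft.

287.9 ft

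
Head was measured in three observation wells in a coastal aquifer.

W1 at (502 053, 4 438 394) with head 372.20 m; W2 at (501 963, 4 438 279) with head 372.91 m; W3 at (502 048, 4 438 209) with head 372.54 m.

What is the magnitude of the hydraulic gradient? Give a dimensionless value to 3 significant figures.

Taking W1 as reference: W2−W1 = (-90, -115, +0.71); W3−W1 = (-5, -185, +0.34).
Solve a·Δx + b·Δy = Δh: det = (-90)·(-185) − (-5)·(-115) = 16075.
∂h/∂x = [(+0.71)·(-185) − (+0.34)·(-115)] / 16075 = -0.005739
∂h/∂y = [(-90)·(+0.34) − (-5)·(+0.71)] / 16075 = -0.001683
|∇h| = √(-0.005739² + -0.001683²) = 0.005981

0.00598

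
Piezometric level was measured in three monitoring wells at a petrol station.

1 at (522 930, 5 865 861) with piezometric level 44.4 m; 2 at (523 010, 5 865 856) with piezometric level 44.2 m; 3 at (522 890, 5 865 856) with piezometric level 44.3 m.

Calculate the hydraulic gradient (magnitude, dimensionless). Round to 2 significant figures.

Taking 1 as reference: 2−1 = (80, -5, -0.2); 3−1 = (-40, -5, -0.1).
Determinant of the coordinate differences = 80·(-5) − (-40)·(-5) = -600.
∂h/∂x = [(-0.2)·(-5) − (-0.1)·(-5)] / -600 = -0.0008333
∂h/∂y = [80·(-0.1) − (-40)·(-0.2)] / -600 = +0.02667
|∇h| = √(-0.0008333² + 0.02667²) = 0.02668

0.027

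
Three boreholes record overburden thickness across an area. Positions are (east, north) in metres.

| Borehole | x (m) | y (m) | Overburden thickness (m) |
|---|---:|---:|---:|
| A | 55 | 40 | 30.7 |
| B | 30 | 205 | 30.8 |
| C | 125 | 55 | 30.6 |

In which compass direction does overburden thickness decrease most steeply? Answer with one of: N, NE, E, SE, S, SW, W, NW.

E

With d = a·x + b·y + c and A as origin, the differences give:
  (-25)·a + 165·b = +0.1
  70·a + 15·b = -0.1
Eliminate b (×15 and ×165, subtract): -11925·a = 18.00 → a = ∂d/∂x = -0.001509
Back-substitute: b = ∂d/∂y = +0.0003774.
Steepest decrease is along −∇f = (+0.001509 E, -0.0003774 N) → east.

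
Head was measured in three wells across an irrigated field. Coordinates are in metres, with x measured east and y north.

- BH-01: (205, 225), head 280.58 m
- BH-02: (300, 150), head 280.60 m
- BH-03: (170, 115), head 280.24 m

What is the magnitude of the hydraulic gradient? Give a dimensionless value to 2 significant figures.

0.0032

With h = a·x + b·y + c and BH-01 as origin, the differences give:
  95·a + (-75)·b = +0.02
  (-35)·a + (-110)·b = -0.34
Eliminate b (×(-110) and ×(-75), subtract): -13075·a = -27.700 → a = ∂h/∂x = +0.002119
Back-substitute: b = ∂h/∂y = +0.002417.
|∇h| = √(0.002119² + 0.002417²) = 0.003214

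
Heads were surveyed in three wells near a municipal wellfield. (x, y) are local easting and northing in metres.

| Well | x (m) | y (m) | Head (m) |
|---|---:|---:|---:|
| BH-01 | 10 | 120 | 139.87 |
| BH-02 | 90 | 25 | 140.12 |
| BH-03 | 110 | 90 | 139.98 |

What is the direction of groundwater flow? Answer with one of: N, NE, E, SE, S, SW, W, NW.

Taking BH-01 as reference: BH-02−BH-01 = (80, -95, +0.25); BH-03−BH-01 = (100, -30, +0.11).
Determinant of the coordinate differences = 80·(-30) − 100·(-95) = 7100.
∂h/∂x = [(+0.25)·(-30) − (+0.11)·(-95)] / 7100 = +0.0004155
∂h/∂y = [80·(+0.11) − 100·(+0.25)] / 7100 = -0.002282
Flow = −∇h = (-0.0004155 east, +0.002282 north), which points north.

N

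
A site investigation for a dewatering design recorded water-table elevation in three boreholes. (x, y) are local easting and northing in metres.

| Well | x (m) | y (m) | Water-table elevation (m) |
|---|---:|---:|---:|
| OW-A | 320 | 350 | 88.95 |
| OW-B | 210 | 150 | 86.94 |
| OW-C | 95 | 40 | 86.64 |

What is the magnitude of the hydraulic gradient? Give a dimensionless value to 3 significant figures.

Differences from OW-A: to OW-B (Δx, Δy, Δh) = (-110, -200, -2.01); to OW-C = (-225, -310, -2.31).
Solve a·Δx + b·Δy = Δh: det = (-110)·(-310) − (-225)·(-200) = -10900.
∂h/∂x = [(-2.01)·(-310) − (-2.31)·(-200)] / -10900 = -0.01478
∂h/∂y = [(-110)·(-2.31) − (-225)·(-2.01)] / -10900 = +0.01818
|∇h| = √(-0.01478² + 0.01818²) = 0.02343

0.0234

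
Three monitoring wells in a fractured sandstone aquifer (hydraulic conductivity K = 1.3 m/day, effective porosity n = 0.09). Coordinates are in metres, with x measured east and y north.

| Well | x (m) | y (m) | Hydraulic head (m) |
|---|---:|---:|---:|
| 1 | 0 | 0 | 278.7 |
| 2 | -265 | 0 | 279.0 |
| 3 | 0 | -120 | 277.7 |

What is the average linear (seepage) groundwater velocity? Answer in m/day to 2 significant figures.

0.12 m/day

∂h/∂x = (279.0 − 278.7) / (-265 − 0) = -0.001132
∂h/∂y = (277.7 − 278.7) / (-120 − 0) = +0.008333
|∇h| = √(-0.001132² + 0.008333²) = 0.00841
Seepage velocity v = K·i/n = 1.3 × 0.00841 / 0.09 = 0.1215 m/day.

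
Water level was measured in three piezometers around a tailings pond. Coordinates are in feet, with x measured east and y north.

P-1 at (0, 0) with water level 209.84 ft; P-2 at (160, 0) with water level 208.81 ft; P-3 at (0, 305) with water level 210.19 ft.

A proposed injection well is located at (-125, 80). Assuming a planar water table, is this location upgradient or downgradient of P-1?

∂h/∂x = (208.81 − 209.84) / (160 − 0) = -0.006438
∂h/∂y = (210.19 − 209.84) / (305 − 0) = +0.001148
Head at (-125, 80) = 209.84 + (-0.006438)·(-125) + (+0.001148)·(80) = 210.74 ft.
That is higher than the 209.84 ft at P-1, so the point is upgradient.

upgradient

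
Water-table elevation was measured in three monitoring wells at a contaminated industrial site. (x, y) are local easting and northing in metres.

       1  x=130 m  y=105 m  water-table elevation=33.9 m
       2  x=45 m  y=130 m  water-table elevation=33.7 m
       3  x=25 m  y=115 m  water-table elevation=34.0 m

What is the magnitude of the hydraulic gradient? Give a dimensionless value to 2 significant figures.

0.017

Differences from 1: to 2 (Δx, Δy, Δh) = (-85, 25, -0.2); to 3 = (-105, 10, +0.1).
Solve a·Δx + b·Δy = Δh: det = (-85)·10 − (-105)·25 = 1775.
∂h/∂x = [(-0.2)·10 − (+0.1)·25] / 1775 = -0.002535
∂h/∂y = [(-85)·(+0.1) − (-105)·(-0.2)] / 1775 = -0.01662
|∇h| = √(-0.002535² + -0.01662²) = 0.01681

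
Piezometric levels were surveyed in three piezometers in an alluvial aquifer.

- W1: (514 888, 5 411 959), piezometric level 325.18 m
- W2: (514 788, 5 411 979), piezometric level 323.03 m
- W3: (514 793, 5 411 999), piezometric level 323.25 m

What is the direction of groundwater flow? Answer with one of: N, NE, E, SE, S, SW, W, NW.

Taking W1 as reference: W2−W1 = (-100, 20, -2.15); W3−W1 = (-95, 40, -1.93).
Determinant of the coordinate differences = (-100)·40 − (-95)·20 = -2100.
∂h/∂x = [(-2.15)·40 − (-1.93)·20] / -2100 = +0.02257
∂h/∂y = [(-100)·(-1.93) − (-95)·(-2.15)] / -2100 = +0.005357
Flow = −∇h = (-0.02257 east, -0.005357 north), which points west.

W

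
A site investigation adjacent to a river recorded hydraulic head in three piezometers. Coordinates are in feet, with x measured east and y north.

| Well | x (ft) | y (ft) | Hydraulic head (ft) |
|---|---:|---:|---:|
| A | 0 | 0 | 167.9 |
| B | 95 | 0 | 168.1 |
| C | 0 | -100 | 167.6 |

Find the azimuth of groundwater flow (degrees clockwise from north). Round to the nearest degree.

∂h/∂x = (168.1 − 167.9) / (95 − 0) = +0.002105
∂h/∂y = (167.6 − 167.9) / (-100 − 0) = +0.003000
Flow direction (−∇h) has components (-0.002105 E, -0.003000 N).
Azimuth = atan2(E, N) = atan2(-0.002105, -0.003000) = 215.1° ≈ 215°.

215°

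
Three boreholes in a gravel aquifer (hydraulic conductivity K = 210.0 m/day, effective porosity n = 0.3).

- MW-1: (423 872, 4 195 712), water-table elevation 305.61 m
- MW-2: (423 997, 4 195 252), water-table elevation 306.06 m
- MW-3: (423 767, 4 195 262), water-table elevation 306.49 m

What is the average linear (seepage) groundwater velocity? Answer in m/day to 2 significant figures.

Taking MW-1 as reference: MW-2−MW-1 = (125, -460, +0.45); MW-3−MW-1 = (-105, -450, +0.88).
Determinant of the coordinate differences = 125·(-450) − (-105)·(-460) = -104550.
∂h/∂x = [(+0.45)·(-450) − (+0.88)·(-460)] / -104550 = -0.001935
∂h/∂y = [125·(+0.88) − (-105)·(+0.45)] / -104550 = -0.001504
|∇h| = √(-0.001935² + -0.001504²) = 0.002451
Seepage velocity v = K·i/n = 210.0 × 0.002451 / 0.3 = 1.716 m/day.

1.7 m/day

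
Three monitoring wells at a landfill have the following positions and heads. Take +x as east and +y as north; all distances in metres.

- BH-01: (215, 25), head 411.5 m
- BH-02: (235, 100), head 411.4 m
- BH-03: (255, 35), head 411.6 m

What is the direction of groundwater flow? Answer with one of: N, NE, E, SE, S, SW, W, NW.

NW

With h = a·x + b·y + c and BH-01 as origin, the differences give:
  20·a + 75·b = -0.1
  40·a + 10·b = +0.1
Eliminate b (×10 and ×75, subtract): -2800·a = -8.50 → a = ∂h/∂x = +0.003036
Back-substitute: b = ∂h/∂y = -0.002143.
Flow = −∇h = (-0.003036 east, +0.002143 north), which points northwest.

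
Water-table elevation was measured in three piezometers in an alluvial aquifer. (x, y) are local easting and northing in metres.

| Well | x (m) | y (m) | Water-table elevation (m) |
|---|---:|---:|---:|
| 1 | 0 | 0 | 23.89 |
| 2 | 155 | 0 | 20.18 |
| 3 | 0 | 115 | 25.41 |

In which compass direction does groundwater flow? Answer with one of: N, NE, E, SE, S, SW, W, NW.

SE

∂h/∂x = (20.18 − 23.89) / (155 − 0) = -0.02394
∂h/∂y = (25.41 − 23.89) / (115 − 0) = +0.01322
Flow = −∇h = (+0.02394 east, -0.01322 north), which points southeast.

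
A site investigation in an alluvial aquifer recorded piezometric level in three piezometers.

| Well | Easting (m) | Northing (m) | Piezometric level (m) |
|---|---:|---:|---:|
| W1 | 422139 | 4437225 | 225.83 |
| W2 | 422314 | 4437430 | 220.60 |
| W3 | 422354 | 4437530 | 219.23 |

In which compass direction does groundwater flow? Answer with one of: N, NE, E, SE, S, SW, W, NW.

E

Differences from W1: to W2 (Δx, Δy, Δh) = (175, 205, -5.23); to W3 = (215, 305, -6.60).
Solve a·Δx + b·Δy = Δh: det = 175·305 − 215·205 = 9300.
∂h/∂x = [(-5.23)·305 − (-6.60)·205] / 9300 = -0.02604
∂h/∂y = [175·(-6.60) − 215·(-5.23)] / 9300 = -0.003285
Flow = −∇h = (+0.02604 east, +0.003285 north), which points east.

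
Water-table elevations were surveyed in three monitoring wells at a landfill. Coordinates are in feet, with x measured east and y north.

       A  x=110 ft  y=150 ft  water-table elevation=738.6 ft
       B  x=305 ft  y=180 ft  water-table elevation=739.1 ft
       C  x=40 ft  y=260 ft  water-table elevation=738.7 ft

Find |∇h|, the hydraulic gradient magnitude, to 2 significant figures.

Three-point gradient (reference A): Δ to B = (195, 30, +0.5), Δ to C = (-70, 110, +0.1).
∂h/∂x = +0.002208, ∂h/∂y = +0.002314 (det = 23550).
|∇h| = √(0.002208² + 0.002314²) = 0.003198

0.0032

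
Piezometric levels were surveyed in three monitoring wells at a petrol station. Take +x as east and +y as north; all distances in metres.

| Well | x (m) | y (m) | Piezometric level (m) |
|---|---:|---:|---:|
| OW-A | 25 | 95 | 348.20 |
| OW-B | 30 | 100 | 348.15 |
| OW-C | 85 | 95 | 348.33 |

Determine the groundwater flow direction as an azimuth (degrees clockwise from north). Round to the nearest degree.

350°

Differences from OW-A: to OW-B (Δx, Δy, Δh) = (5, 5, -0.05); to OW-C = (60, 0, +0.13).
Determinant of the coordinate differences = 5·0 − 60·5 = -300.
∂h/∂x = [(-0.05)·0 − (+0.13)·5] / -300 = +0.002167
∂h/∂y = [5·(+0.13) − 60·(-0.05)] / -300 = -0.01217
Flow direction (−∇h) has components (-0.002167 E, +0.01217 N).
Azimuth = atan2(E, N) = atan2(-0.002167, +0.01217) = 349.9° ≈ 350°.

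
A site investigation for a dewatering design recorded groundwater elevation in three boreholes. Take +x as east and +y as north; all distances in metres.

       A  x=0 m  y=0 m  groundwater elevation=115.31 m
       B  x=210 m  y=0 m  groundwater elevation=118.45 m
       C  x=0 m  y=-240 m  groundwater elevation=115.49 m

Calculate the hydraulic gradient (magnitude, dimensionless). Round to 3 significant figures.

0.0150

∂h/∂x = (118.45 − 115.31) / (210 − 0) = +0.01495
∂h/∂y = (115.49 − 115.31) / (-240 − 0) = -0.0007500
|∇h| = √(0.01495² + -0.0007500²) = 0.01497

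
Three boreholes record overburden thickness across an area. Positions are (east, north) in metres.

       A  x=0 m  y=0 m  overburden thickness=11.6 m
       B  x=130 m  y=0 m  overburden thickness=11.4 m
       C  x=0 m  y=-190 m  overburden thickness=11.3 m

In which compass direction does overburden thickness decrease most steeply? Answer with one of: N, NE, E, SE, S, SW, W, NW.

∂d/∂x = (11.4 − 11.6) / (130 − 0) = -0.001538
∂d/∂y = (11.3 − 11.6) / (-190 − 0) = +0.001579
Steepest decrease is along −∇f = (+0.001538 E, -0.001579 N) → southeast.

SE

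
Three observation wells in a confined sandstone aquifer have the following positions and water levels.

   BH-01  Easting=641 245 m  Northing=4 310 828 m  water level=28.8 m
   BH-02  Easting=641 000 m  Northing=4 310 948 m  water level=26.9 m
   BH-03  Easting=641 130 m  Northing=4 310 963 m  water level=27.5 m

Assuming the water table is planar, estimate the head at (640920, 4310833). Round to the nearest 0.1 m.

With h = a·x + b·y + c and BH-01 as origin, the differences give:
  (-245)·a + 120·b = -1.9
  (-115)·a + 135·b = -1.3
Eliminate b (×135 and ×120, subtract): -19275·a = -100.50 → a = ∂h/∂x = +0.005214
Back-substitute: b = ∂h/∂y = -0.005188.
h(640920, 4310833) = 28.8 + (+0.005214)·(-325) + (-0.005188)·(5) = 28.8 -1.695 -0.026 = 27.080 m.

27.1 m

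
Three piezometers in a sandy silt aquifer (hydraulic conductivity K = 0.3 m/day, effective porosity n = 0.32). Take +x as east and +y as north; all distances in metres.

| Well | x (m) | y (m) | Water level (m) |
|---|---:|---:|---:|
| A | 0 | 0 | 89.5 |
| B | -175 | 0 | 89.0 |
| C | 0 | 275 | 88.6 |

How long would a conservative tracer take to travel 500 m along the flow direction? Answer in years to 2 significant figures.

340 years

∂h/∂x = (89.0 − 89.5) / (-175 − 0) = +0.002857
∂h/∂y = (88.6 − 89.5) / (275 − 0) = -0.003273
|∇h| = √(0.002857² + -0.003273²) = 0.004345
Seepage velocity v = K·i/n = 0.3 × 0.004345 / 0.32 = 0.004073 m/day.
t = 500 / 0.004073 = 1.228e+05 days = 336 years.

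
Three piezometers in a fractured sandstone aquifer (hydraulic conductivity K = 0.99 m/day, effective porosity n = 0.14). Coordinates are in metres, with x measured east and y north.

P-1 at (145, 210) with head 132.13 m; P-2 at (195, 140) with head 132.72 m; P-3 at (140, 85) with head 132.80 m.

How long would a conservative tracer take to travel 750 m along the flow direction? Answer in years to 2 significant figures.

42 years

Differences from P-1: to P-2 (Δx, Δy, Δh) = (50, -70, +0.59); to P-3 = (-5, -125, +0.67).
Determinant of the coordinate differences = 50·(-125) − (-5)·(-70) = -6600.
∂h/∂x = [(+0.59)·(-125) − (+0.67)·(-70)] / -6600 = +0.004068
∂h/∂y = [50·(+0.67) − (-5)·(+0.59)] / -6600 = -0.005523
|∇h| = √(0.004068² + -0.005523²) = 0.006859
Seepage velocity v = K·i/n = 0.99 × 0.006859 / 0.14 = 0.0485 m/day.
t = 750 / 0.0485 = 1.546e+04 days = 42.3 years.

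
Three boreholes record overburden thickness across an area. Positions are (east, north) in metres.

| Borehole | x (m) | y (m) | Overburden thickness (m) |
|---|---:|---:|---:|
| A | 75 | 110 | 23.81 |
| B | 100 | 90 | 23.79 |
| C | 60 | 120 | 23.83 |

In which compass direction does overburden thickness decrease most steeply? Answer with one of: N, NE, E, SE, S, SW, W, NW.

Three-point gradient (reference A): Δ to B = (25, -20, -0.02), Δ to C = (-15, 10, +0.02).
∂d/∂x = -0.004000, ∂d/∂y = -0.004000 (det = -50).
Steepest decrease is along −∇f = (+0.004000 E, +0.004000 N) → northeast.

NE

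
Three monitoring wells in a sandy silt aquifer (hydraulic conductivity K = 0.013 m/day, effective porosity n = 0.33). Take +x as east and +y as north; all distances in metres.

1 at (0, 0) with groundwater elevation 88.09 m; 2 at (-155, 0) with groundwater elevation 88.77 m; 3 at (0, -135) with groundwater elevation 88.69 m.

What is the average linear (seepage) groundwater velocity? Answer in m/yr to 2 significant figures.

0.090 m/yr

∂h/∂x = (88.77 − 88.09) / (-155 − 0) = -0.004387
∂h/∂y = (88.69 − 88.09) / (-135 − 0) = -0.004444
|∇h| = √(-0.004387² + -0.004444²) = 0.006245
Seepage velocity v = K·i/n = 0.013 × 0.006245 / 0.33 = 0.000246 m/day = 0.08985 m/yr.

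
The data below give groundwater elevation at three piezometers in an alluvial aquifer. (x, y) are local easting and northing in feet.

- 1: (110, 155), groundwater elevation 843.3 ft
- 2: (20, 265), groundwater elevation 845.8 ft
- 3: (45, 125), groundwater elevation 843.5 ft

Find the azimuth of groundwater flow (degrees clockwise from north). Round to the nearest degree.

146°

Three-point gradient (reference 1): Δ to 2 = (-90, 110, +2.5), Δ to 3 = (-65, -30, +0.2).
∂h/∂x = -0.009848, ∂h/∂y = +0.01467 (det = 9850).
Flow direction (−∇h) has components (+0.009848 E, -0.01467 N).
Azimuth = atan2(E, N) = atan2(+0.009848, -0.01467) = 146.1° ≈ 146°.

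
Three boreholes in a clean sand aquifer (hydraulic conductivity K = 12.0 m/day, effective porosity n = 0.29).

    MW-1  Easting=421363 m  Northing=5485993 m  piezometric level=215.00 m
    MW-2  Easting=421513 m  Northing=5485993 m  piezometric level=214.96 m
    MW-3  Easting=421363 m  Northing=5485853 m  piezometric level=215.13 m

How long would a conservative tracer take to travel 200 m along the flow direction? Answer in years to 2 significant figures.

14 years

∂h/∂x = (214.96 − 215.00) / (421513 − 421363) = -0.0002667
∂h/∂y = (215.13 − 215.00) / (5485853 − 5485993) = -0.0009286
|∇h| = √(-0.0002667² + -0.0009286²) = 0.0009661
Seepage velocity v = K·i/n = 12.0 × 0.0009661 / 0.29 = 0.03998 m/day.
t = 200 / 0.03998 = 5003 days = 13.7 years.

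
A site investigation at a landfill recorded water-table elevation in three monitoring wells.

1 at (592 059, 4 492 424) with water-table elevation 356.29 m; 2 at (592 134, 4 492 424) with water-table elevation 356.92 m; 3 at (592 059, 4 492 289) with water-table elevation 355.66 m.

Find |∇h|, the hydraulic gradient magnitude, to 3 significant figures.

∂h/∂x = (356.92 − 356.29) / (592134 − 592059) = +0.008400
∂h/∂y = (355.66 − 356.29) / (4492289 − 4492424) = +0.004667
|∇h| = √(0.008400² + 0.004667²) = 0.009609

0.00961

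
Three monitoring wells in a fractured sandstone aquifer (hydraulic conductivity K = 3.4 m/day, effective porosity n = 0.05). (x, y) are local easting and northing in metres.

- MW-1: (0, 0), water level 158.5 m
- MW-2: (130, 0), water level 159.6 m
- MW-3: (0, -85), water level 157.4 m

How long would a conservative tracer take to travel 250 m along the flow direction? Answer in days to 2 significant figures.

240 days

∂h/∂x = (159.6 − 158.5) / (130 − 0) = +0.008462
∂h/∂y = (157.4 − 158.5) / (-85 − 0) = +0.01294
|∇h| = √(0.008462² + 0.01294²) = 0.01546
Seepage velocity v = K·i/n = 3.4 × 0.01546 / 0.05 = 1.051 m/day.
t = 250 / 1.051 = 237.9 days.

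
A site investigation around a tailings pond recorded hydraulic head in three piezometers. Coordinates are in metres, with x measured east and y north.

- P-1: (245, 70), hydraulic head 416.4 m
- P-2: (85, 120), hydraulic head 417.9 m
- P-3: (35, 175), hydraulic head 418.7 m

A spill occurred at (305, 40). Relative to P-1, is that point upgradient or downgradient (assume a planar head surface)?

Taking P-1 as reference: P-2−P-1 = (-160, 50, +1.5); P-3−P-1 = (-210, 105, +2.3).
Solve a·Δx + b·Δy = Δh: det = (-160)·105 − (-210)·50 = -6300.
∂h/∂x = [(+1.5)·105 − (+2.3)·50] / -6300 = -0.006746
∂h/∂y = [(-160)·(+2.3) − (-210)·(+1.5)] / -6300 = +0.008413
Head at (305, 40) = 416.4 + (-0.006746)·(60) + (+0.008413)·(-30) = 415.74 m.
That is lower than the 416.4 m at P-1, so the point is downgradient.

downgradient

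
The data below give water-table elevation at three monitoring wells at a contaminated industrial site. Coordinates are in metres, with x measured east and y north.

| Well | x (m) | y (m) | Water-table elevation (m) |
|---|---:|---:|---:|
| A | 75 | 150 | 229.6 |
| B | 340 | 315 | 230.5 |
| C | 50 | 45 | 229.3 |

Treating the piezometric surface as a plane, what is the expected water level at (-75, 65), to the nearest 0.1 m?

With h = a·x + b·y + c and A as origin, the differences give:
  265·a + 165·b = +0.9
  (-25)·a + (-105)·b = -0.3
Eliminate b (×(-105) and ×165, subtract): -23700·a = -45.00 → a = ∂h/∂x = +0.001899
Back-substitute: b = ∂h/∂y = +0.002405.
h(-75, 65) = 229.6 + (+0.001899)·(-150) + (+0.002405)·(-85) = 229.6 -0.285 -0.204 = 229.111 m.

229.1 m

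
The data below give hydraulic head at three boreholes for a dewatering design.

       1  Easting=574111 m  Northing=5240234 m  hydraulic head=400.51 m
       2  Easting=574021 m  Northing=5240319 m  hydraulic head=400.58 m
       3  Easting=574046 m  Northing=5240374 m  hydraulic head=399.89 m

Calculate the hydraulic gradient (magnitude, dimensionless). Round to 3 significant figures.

0.0123

Differences from 1: to 2 (Δx, Δy, Δh) = (-90, 85, +0.07); to 3 = (-65, 140, -0.62).
Solve a·Δx + b·Δy = Δh: det = (-90)·140 − (-65)·85 = -7075.
∂h/∂x = [(+0.07)·140 − (-0.62)·85] / -7075 = -0.008834
∂h/∂y = [(-90)·(-0.62) − (-65)·(+0.07)] / -7075 = -0.008530
|∇h| = √(-0.008834² + -0.008530²) = 0.01228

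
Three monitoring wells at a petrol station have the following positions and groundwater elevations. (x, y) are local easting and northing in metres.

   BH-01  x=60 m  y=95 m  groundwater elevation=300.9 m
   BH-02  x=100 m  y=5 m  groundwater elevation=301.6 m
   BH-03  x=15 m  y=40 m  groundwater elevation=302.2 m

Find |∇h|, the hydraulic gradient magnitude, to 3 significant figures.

Differences from BH-01: to BH-02 (Δx, Δy, Δh) = (40, -90, +0.7); to BH-03 = (-45, -55, +1.3).
Determinant of the coordinate differences = 40·(-55) − (-45)·(-90) = -6250.
∂h/∂x = [(+0.7)·(-55) − (+1.3)·(-90)] / -6250 = -0.01256
∂h/∂y = [40·(+1.3) − (-45)·(+0.7)] / -6250 = -0.01336
|∇h| = √(-0.01256² + -0.01336²) = 0.01834

0.0183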